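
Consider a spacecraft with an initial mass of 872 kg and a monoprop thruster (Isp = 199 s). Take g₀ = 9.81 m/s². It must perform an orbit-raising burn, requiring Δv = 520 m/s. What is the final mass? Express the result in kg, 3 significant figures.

final mass ≈ 668 kg

v_e = Isp · g₀ = 199 × 9.81 = 1952.2 m/s.
By the Tsiolkovsky rocket equation, m₀/m_f = exp(Δv / v_e) = exp(520 / 1952.2) = exp(0.2664) = 1.3052.
m_f = m₀ / 1.3052 = 872 / 1.3052 = 668.097 kg.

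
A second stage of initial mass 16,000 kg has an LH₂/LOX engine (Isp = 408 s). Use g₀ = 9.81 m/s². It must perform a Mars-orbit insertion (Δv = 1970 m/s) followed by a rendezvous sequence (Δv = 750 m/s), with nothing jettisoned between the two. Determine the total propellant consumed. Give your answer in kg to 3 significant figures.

total propellant consumed ≈ 7890 kg

v_e = Isp · g₀ = 408 × 9.81 = 4002.5 m/s.
After the first burn: m = 16000 × exp(−1970/4002.5) = 16000 × 0.61128 = 9,780.48 kg.
After the second burn: m = 9,780.48 × exp(−750/4002.5) = 9,780.48 × 0.82913 = 8,109.29 kg.
Total propellant = m₀ − m_final = 16000 − 8,109.29 = 7,890.71 kg.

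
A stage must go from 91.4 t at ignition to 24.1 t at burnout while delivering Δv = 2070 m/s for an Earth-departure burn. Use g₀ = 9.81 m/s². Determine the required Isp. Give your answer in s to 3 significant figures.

ln(m₀/m_f) = ln(91400/24100) = ln(3.793) = 1.3330.
Using Δv = v_e ln(m₀/m_f): v_e = Δv / ln(m₀/m_f) = 2070 / 1.3330 = 1552.8 m/s.
Isp = v_e / g₀ = 1552.8 / 9.81 = 158.3 s.

Isp ≈ 158 s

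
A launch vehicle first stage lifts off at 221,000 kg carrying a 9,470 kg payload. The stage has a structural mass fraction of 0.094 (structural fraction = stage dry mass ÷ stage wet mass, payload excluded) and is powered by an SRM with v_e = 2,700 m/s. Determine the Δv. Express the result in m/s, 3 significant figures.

Stage wet mass = m₀ − payload = 221,000 − 9,470 = 211,530 kg.
Stage dry mass = ε × stage wet mass = 0.094 × 211,530 = 19,883.8 kg.
Burnout mass m_f = stage dry + payload = 19,883.8 + 9,470 = 29,353.8 kg.
By the Tsiolkovsky rocket equation, Δv = v_e · ln(221,000/29,353.8) = 2700.0 × ln(7.529) = 2700.0 × 2.0187 ≈ 5451 m/s.

Δv ≈ 5450 m/s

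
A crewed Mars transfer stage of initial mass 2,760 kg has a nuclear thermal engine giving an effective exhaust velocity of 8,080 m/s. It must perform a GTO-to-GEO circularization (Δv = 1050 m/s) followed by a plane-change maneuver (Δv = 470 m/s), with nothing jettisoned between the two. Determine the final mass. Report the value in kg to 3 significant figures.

After the first burn: m = 2760 × exp(−1050/8080.0) = 2760 × 0.87814 = 2,423.67 kg.
After the second burn: m = 2,423.67 × exp(−470/8080.0) = 2,423.67 × 0.94349 = 2,286.71 kg.

final mass ≈ 2290 kg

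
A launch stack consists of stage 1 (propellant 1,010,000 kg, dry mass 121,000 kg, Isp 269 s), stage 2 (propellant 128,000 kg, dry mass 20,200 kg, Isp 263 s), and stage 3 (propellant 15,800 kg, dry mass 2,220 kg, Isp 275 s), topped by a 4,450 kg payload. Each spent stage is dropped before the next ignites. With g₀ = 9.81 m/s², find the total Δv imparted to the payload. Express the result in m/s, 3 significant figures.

Δv ≈ 10800 m/s

Ignition mass of stage 1 = 1,010,000+121,000 + 128,000+20,200 + 15,800+2,220 + 4,450 = 1,301,670 kg.
Stage 1: m₀ = 1,301,670 kg, m_f = 1,301,670 − 1,010,000 = 291,670 kg; Δv = 269×9.81×ln(4.463) = 2638.9×1.4958 ≈ 3947 m/s.
Stage 2: m₀ = 170,670 kg, m_f = 170,670 − 128,000 = 42,670 kg; Δv = 263×9.81×ln(4) = 2580.0×1.3862 ≈ 3577 m/s.
Stage 3: m₀ = 22,470 kg, m_f = 22,470 − 15,800 = 6,670 kg; Δv = 275×9.81×ln(3.369) = 2697.8×1.2146 ≈ 3277 m/s.
Total Δv = 3947 + 3577 + 3277 = 10801 m/s.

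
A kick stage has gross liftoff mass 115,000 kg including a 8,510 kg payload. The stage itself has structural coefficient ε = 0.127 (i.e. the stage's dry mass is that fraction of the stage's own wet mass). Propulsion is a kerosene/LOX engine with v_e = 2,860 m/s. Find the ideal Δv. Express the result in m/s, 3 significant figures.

Δv ≈ 4730 m/s

Stage wet mass = m₀ − payload = 115,000 − 8,510 = 106,490 kg.
Stage dry mass = ε × stage wet mass = 0.127 × 106,490 = 13,524.2 kg.
Burnout mass m_f = stage dry + payload = 13,524.2 + 8,510 = 22,034.2 kg.
From the ideal rocket equation, Δv = v_e · ln(115,000/22,034.2) = 2860.0 × ln(5.219) = 2860.0 × 1.6523 ≈ 4726 m/s.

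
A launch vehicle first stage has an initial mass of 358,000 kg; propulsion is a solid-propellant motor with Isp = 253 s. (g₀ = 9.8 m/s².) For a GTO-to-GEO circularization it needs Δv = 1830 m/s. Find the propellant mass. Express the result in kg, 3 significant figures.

propellant mass ≈ 187000 kg

v_e = Isp · g₀ = 253 × 9.8 = 2479.4 m/s.
m₀/m_f = exp(Δv / v_e) = exp(1830 / 2479.4) = exp(0.7381) = 2.0919.
m_f = 358,000 / 2.0919 = 171,136 kg, so propellant = m₀ − m_f = 358,000 − 171,136 = 186,864 kg.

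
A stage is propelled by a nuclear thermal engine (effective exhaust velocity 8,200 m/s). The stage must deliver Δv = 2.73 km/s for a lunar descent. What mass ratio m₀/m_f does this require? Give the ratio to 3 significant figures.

mass ratio ≈ 1.40

From the ideal rocket equation, m₀/m_f = exp(Δv / v_e) = exp(2730 / 8200.0) = exp(0.3329) = 1.3950.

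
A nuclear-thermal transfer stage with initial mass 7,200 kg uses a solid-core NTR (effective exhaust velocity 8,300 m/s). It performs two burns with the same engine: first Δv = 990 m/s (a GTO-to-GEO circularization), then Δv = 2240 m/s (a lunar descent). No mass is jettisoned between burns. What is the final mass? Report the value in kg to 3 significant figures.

final mass ≈ 4880 kg

After the first burn: m = 7200 × exp(−990/8300.0) = 7200 × 0.88756 = 6,390.43 kg.
After the second burn: m = 6,390.43 × exp(−2240/8300.0) = 6,390.43 × 0.76347 = 4,878.9 kg.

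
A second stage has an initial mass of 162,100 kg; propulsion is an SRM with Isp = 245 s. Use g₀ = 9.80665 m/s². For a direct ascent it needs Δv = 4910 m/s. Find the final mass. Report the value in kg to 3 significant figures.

final mass ≈ 21000 kg

v_e = Isp · g₀ = 245 × 9.80665 = 2402.6 m/s.
m₀/m_f = exp(Δv / v_e) = exp(4910 / 2402.6) = exp(2.0436) = 7.7183.
m_f = m₀ / 7.7183 = 162,100 / 7.7183 = 21,002 kg.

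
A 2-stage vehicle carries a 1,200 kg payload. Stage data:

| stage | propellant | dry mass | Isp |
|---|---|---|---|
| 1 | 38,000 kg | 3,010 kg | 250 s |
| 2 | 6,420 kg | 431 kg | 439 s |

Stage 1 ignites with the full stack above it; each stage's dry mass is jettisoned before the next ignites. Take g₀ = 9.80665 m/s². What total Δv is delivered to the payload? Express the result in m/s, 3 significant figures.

Δv ≈ 10500 m/s

Ignition mass of stage 1 = 38,000+3,010 + 6,420+431 + 1,200 = 49,061 kg.
Stage 1: m₀ = 49,061 kg, m_f = 49,061 − 38,000 = 11,061 kg; Δv = 250×9.80665×ln(4.435) = 2451.7×1.4896 ≈ 3652 m/s.
Stage 2: m₀ = 8,051 kg, m_f = 8,051 − 6,420 = 1,631 kg; Δv = 439×9.80665×ln(4.936) = 4305.1×1.5966 ≈ 6874 m/s.
Total Δv = 3652 + 6874 = 10526 m/s.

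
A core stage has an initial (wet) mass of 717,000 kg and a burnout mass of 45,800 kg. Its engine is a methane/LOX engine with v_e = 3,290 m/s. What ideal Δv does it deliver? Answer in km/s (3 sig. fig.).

Δv = v_e · ln(m₀/m_f) = 3290.0 × ln(15.66) = 3290.0 × 2.7508 ≈ 9050.1 m/s.

Δv ≈ 9.05 km/s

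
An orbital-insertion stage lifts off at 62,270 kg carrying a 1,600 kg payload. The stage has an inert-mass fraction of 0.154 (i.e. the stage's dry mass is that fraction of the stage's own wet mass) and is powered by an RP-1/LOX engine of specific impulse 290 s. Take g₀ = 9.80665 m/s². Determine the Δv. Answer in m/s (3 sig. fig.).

Δv ≈ 4940 m/s

Stage wet mass = m₀ − payload = 62,270 − 1,600 = 60,670 kg.
Stage dry mass = ε × stage wet mass = 0.154 × 60,670 = 9,343.18 kg.
Burnout mass m_f = stage dry + payload = 9,343.18 + 1,600 = 10,943.18 kg.
v_e = Isp · g₀ = 290 × 9.80665 = 2843.9 m/s.
By the Tsiolkovsky rocket equation, Δv = v_e · ln(62,270/10,943.18) = 2843.9 × ln(5.69) = 2843.9 × 1.7388 ≈ 4945 m/s.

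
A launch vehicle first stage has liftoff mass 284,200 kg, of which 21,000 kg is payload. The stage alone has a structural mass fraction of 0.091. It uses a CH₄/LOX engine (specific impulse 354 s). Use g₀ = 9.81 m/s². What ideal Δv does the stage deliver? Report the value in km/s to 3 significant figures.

Δv ≈ 6.40 km/s

Stage wet mass = m₀ − payload = 284,200 − 21,000 = 263,200 kg.
Stage dry mass = ε × stage wet mass = 0.091 × 263,200 = 23,951.2 kg.
Burnout mass m_f = stage dry + payload = 23,951.2 + 21,000 = 44,951.2 kg.
v_e = Isp · g₀ = 354 × 9.81 = 3472.7 m/s.
Δv = v_e · ln(284,200/44,951.2) = 3472.7 × ln(6.322) = 3472.7 × 1.8441 ≈ 6404 m/s.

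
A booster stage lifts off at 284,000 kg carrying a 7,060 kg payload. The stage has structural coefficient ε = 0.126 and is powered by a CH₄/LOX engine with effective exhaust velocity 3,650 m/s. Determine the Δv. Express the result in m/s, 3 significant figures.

Stage wet mass = m₀ − payload = 284,000 − 7,060 = 276,940 kg.
Stage dry mass = ε × stage wet mass = 0.126 × 276,940 = 34,894.4 kg.
Burnout mass m_f = stage dry + payload = 34,894.4 + 7,060 = 41,954.4 kg.
Rocket equation: Δv = v_e · ln(284,000/41,954.4) = 3650.0 × ln(6.769) = 3650.0 × 1.9124 ≈ 6980 m/s.

Δv ≈ 6980 m/s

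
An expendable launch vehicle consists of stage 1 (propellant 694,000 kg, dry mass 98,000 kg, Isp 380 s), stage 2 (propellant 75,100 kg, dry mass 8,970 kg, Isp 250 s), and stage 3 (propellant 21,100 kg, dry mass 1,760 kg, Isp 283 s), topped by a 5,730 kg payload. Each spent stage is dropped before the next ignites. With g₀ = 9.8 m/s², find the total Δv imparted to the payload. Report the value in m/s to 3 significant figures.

Δv ≈ 11800 m/s

Ignition mass of stage 1 = 694,000+98,000 + 75,100+8,970 + 21,100+1,760 + 5,730 = 904,660 kg.
Stage 1: m₀ = 904,660 kg, m_f = 904,660 − 694,000 = 210,660 kg; Δv = 380×9.8×ln(4.294) = 3724.0×1.4573 ≈ 5427 m/s.
Stage 2: m₀ = 112,660 kg, m_f = 112,660 − 75,100 = 37,560 kg; Δv = 250×9.8×ln(2.999) = 2450.0×1.0984 ≈ 2691 m/s.
Stage 3: m₀ = 28,590 kg, m_f = 28,590 − 21,100 = 7,490 kg; Δv = 283×9.8×ln(3.817) = 2773.4×1.3395 ≈ 3715 m/s.
Total Δv = 5427 + 2691 + 3715 = 11833 m/s.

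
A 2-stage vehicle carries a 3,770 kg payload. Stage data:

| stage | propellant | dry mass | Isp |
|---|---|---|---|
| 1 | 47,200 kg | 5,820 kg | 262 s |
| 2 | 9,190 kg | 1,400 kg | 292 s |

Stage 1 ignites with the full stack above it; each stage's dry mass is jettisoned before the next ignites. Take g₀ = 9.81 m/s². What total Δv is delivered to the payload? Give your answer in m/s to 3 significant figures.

Δv ≈ 6030 m/s

Ignition mass of stage 1 = 47,200+5,820 + 9,190+1,400 + 3,770 = 67,380 kg.
Stage 1: m₀ = 67,380 kg, m_f = 67,380 − 47,200 = 20,180 kg; Δv = 262×9.81×ln(3.339) = 2570.2×1.2057 ≈ 3099 m/s.
Stage 2: m₀ = 14,360 kg, m_f = 14,360 − 9,190 = 5,170 kg; Δv = 292×9.81×ln(2.778) = 2864.5×1.0216 ≈ 2926 m/s.
Total Δv = 3099 + 2926 = 6025 m/s.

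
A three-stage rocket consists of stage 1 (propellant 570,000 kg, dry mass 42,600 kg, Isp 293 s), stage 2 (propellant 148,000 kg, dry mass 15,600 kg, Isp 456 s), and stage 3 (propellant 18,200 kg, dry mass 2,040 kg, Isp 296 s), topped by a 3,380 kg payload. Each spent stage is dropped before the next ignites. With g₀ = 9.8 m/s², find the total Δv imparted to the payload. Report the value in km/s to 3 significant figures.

Ignition mass of stage 1 = 570,000+42,600 + 148,000+15,600 + 18,200+2,040 + 3,380 = 799,820 kg.
Stage 1: m₀ = 799,820 kg, m_f = 799,820 − 570,000 = 229,820 kg; Δv = 293×9.8×ln(3.48) = 2871.4×1.2471 ≈ 3581 m/s.
Stage 2: m₀ = 187,220 kg, m_f = 187,220 − 148,000 = 39,220 kg; Δv = 456×9.8×ln(4.774) = 4468.8×1.5631 ≈ 6985 m/s.
Stage 3: m₀ = 23,620 kg, m_f = 23,620 − 18,200 = 5,420 kg; Δv = 296×9.8×ln(4.358) = 2900.8×1.4720 ≈ 4270 m/s.
Total Δv = 3581 + 6985 + 4270 = 14836 m/s.

Δv ≈ 14.8 km/s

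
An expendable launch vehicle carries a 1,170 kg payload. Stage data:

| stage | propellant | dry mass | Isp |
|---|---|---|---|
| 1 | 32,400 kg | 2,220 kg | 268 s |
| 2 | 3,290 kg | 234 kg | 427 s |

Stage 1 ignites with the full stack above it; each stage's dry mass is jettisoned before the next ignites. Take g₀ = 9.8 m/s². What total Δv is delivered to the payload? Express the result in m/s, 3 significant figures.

Δv ≈ 9620 m/s

Ignition mass of stage 1 = 32,400+2,220 + 3,290+234 + 1,170 = 39,314 kg.
Stage 1: m₀ = 39,314 kg, m_f = 39,314 − 32,400 = 6,914 kg; Δv = 268×9.8×ln(5.686) = 2626.4×1.7380 ≈ 4565 m/s.
Stage 2: m₀ = 4,694 kg, m_f = 4,694 − 3,290 = 1,404 kg; Δv = 427×9.8×ln(3.343) = 4184.6×1.2070 ≈ 5051 m/s.
Total Δv = 4565 + 5051 = 9616 m/s.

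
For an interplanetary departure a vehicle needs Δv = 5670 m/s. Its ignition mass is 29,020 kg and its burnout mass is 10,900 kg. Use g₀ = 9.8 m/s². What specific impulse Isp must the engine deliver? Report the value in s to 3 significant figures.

ln(m₀/m_f) = ln(29020/10900) = ln(2.662) = 0.9792.
By the Tsiolkovsky rocket equation, v_e = Δv / ln(m₀/m_f) = 5670 / 0.9792 = 5790.3 m/s.
Isp = v_e / g₀ = 5790.3 / 9.8 = 590.8 s.

Isp ≈ 591 s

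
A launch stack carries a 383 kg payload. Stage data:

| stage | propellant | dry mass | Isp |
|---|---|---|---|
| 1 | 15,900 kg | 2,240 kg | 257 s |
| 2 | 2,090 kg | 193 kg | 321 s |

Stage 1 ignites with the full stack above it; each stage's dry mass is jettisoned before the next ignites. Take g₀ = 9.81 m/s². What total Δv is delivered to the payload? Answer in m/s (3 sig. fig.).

Δv ≈ 8470 m/s

Ignition mass of stage 1 = 15,900+2,240 + 2,090+193 + 383 = 20,806 kg.
Stage 1: m₀ = 20,806 kg, m_f = 20,806 − 15,900 = 4,906 kg; Δv = 257×9.81×ln(4.241) = 2521.2×1.4448 ≈ 3643 m/s.
Stage 2: m₀ = 2,666 kg, m_f = 2,666 − 2,090 = 576 kg; Δv = 321×9.81×ln(4.628) = 3149.0×1.5322 ≈ 4825 m/s.
Total Δv = 3643 + 4825 = 8468 m/s.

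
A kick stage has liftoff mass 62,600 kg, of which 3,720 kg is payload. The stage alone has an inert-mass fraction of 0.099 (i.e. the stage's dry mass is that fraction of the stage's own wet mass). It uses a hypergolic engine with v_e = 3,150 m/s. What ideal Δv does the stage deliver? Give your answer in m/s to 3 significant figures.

Stage wet mass = m₀ − payload = 62,600 − 3,720 = 58,880 kg.
Stage dry mass = ε × stage wet mass = 0.099 × 58,880 = 5,829.12 kg.
Burnout mass m_f = stage dry + payload = 5,829.12 + 3,720 = 9,549.12 kg.
Δv = v_e · ln(62,600/9,549.12) = 3150.0 × ln(6.556) = 3150.0 × 1.8803 ≈ 5923 m/s.

Δv ≈ 5920 m/s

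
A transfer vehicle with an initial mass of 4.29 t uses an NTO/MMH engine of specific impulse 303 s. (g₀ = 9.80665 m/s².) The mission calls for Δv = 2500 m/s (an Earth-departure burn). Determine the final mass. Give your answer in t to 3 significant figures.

final mass ≈ 1.85 t

v_e = Isp · g₀ = 303 × 9.80665 = 2971.4 m/s.
From the ideal rocket equation, m₀/m_f = exp(Δv / v_e) = exp(2500 / 2971.4) = exp(0.8414) = 2.3195.
m_f = m₀ / 2.3195 = 4.29 / 2.3195 = 1.84954 t.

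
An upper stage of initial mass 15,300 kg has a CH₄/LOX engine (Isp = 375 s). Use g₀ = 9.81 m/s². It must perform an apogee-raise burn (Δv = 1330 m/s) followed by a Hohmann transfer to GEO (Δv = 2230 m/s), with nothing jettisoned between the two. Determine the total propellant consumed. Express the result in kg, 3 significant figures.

total propellant consumed ≈ 9490 kg

v_e = Isp · g₀ = 375 × 9.81 = 3678.8 m/s.
After the first burn: m = 15300 × exp(−1330/3678.8) = 15300 × 0.69661 = 10,658.1 kg.
After the second burn: m = 10,658.1 × exp(−2230/3678.8) = 10,658.1 × 0.54543 = 5,813.25 kg.
Total propellant = m₀ − m_final = 15300 − 5,813.25 = 9,486.75 kg.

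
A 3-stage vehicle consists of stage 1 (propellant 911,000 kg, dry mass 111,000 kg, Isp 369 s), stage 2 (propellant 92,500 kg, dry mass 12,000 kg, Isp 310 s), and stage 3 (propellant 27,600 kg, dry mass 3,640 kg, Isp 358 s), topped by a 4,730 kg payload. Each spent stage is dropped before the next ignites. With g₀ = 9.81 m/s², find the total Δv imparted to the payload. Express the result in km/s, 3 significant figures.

Ignition mass of stage 1 = 911,000+111,000 + 92,500+12,000 + 27,600+3,640 + 4,730 = 1,162,470 kg.
Stage 1: m₀ = 1,162,470 kg, m_f = 1,162,470 − 911,000 = 251,470 kg; Δv = 369×9.81×ln(4.623) = 3619.9×1.5310 ≈ 5542 m/s.
Stage 2: m₀ = 140,470 kg, m_f = 140,470 − 92,500 = 47,970 kg; Δv = 310×9.81×ln(2.928) = 3041.1×1.0744 ≈ 3267 m/s.
Stage 3: m₀ = 35,970 kg, m_f = 35,970 − 27,600 = 8,370 kg; Δv = 358×9.81×ln(4.297) = 3512.0×1.4580 ≈ 5121 m/s.
Total Δv = 5542 + 3267 + 5121 = 13930 m/s.

Δv ≈ 13.9 km/s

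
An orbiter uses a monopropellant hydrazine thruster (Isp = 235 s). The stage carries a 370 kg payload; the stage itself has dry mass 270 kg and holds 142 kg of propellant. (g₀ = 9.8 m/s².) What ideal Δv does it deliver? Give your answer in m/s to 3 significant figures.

v_e = Isp · g₀ = 235 × 9.8 = 2303.0 m/s.
m₀ = payload + dry + propellant = 370 + 270 + 142 = 782 kg.
m_f = payload + dry = 370 + 270 = 640 kg.
Δv = v_e · ln(m₀/m_f) = 2303.0 × ln(1.222) = 2303.0 × 0.2004 ≈ 461.5 m/s.

Δv ≈ 461 m/s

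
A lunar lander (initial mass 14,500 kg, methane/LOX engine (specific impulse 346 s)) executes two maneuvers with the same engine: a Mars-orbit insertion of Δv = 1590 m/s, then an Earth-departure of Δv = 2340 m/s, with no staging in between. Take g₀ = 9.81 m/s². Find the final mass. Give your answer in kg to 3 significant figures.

v_e = Isp · g₀ = 346 × 9.81 = 3394.3 m/s.
After the first burn: m = 14500 × exp(−1590/3394.3) = 14500 × 0.62598 = 9,076.71 kg.
After the second burn: m = 9,076.71 × exp(−2340/3394.3) = 9,076.71 × 0.50188 = 4,555.42 kg.

final mass ≈ 4560 kg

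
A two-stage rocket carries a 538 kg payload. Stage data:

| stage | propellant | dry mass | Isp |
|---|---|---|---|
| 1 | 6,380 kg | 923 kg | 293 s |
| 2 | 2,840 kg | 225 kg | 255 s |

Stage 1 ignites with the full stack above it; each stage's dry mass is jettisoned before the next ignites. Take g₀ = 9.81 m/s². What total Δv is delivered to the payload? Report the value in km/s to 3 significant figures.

Ignition mass of stage 1 = 6,380+923 + 2,840+225 + 538 = 10,906 kg.
Stage 1: m₀ = 10,906 kg, m_f = 10,906 − 6,380 = 4,526 kg; Δv = 293×9.81×ln(2.41) = 2874.3×0.8795 ≈ 2528 m/s.
Stage 2: m₀ = 3,603 kg, m_f = 3,603 − 2,840 = 763 kg; Δv = 255×9.81×ln(4.722) = 2501.6×1.5523 ≈ 3883 m/s.
Total Δv = 2528 + 3883 = 6411 m/s.

Δv ≈ 6.41 km/s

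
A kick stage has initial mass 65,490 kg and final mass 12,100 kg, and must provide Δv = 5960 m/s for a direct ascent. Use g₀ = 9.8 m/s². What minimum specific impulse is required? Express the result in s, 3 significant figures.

Isp ≈ 360 s

ln(m₀/m_f) = ln(65490/12100) = ln(5.412) = 1.6887.
By the Tsiolkovsky rocket equation, v_e = Δv / ln(m₀/m_f) = 5960 / 1.6887 = 3529.4 m/s.
Isp = v_e / g₀ = 3529.4 / 9.8 = 360.1 s.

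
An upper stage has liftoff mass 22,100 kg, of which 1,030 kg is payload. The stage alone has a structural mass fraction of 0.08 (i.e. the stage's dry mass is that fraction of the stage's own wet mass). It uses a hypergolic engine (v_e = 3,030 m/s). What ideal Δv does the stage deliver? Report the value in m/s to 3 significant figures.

Stage wet mass = m₀ − payload = 22,100 − 1,030 = 21,070 kg.
Stage dry mass = ε × stage wet mass = 0.08 × 21,070 = 1,685.6 kg.
Burnout mass m_f = stage dry + payload = 1,685.6 + 1,030 = 2,715.6 kg.
Using Δv = v_e ln(m₀/m_f): Δv = v_e · ln(22,100/2,715.6) = 3030.0 × ln(8.138) = 3030.0 × 2.0966 ≈ 6353 m/s.

Δv ≈ 6350 m/s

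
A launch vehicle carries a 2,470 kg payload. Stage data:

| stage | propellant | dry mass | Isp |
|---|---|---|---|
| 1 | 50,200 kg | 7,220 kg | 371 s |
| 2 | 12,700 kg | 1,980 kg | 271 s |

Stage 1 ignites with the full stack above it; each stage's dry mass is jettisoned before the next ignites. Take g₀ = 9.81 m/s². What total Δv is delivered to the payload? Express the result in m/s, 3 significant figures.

Ignition mass of stage 1 = 50,200+7,220 + 12,700+1,980 + 2,470 = 74,570 kg.
Stage 1: m₀ = 74,570 kg, m_f = 74,570 − 50,200 = 24,370 kg; Δv = 371×9.81×ln(3.06) = 3639.5×1.1184 ≈ 4070 m/s.
Stage 2: m₀ = 17,150 kg, m_f = 17,150 − 12,700 = 4,450 kg; Δv = 271×9.81×ln(3.854) = 2658.5×1.3491 ≈ 3587 m/s.
Total Δv = 4070 + 3587 = 7657 m/s.

Δv ≈ 7660 m/s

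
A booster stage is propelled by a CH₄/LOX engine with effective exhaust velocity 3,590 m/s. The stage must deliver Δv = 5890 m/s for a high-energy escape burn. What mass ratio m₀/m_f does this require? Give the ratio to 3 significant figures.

From the ideal rocket equation, m₀/m_f = exp(Δv / v_e) = exp(5890 / 3590.0) = exp(1.6407) = 5.1586.

mass ratio ≈ 5.16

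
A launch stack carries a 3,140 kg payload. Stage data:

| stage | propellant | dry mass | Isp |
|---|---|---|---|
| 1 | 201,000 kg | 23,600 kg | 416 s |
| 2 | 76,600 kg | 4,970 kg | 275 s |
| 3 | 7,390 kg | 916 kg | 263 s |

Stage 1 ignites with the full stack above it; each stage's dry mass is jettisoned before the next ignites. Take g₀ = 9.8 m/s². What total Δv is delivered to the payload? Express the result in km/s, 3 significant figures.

Ignition mass of stage 1 = 201,000+23,600 + 76,600+4,970 + 7,390+916 + 3,140 = 317,616 kg.
Stage 1: m₀ = 317,616 kg, m_f = 317,616 − 201,000 = 116,616 kg; Δv = 416×9.8×ln(2.724) = 4076.8×1.0020 ≈ 4085 m/s.
Stage 2: m₀ = 93,016 kg, m_f = 93,016 − 76,600 = 16,416 kg; Δv = 275×9.8×ln(5.666) = 2695.0×1.7345 ≈ 4675 m/s.
Stage 3: m₀ = 11,446 kg, m_f = 11,446 − 7,390 = 4,056 kg; Δv = 263×9.8×ln(2.822) = 2577.4×1.0374 ≈ 2674 m/s.
Total Δv = 4085 + 4675 + 2674 = 11434 m/s.

Δv ≈ 11.4 km/s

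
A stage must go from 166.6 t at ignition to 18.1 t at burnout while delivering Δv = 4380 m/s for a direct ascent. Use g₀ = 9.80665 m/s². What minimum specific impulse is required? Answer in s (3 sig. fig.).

ln(m₀/m_f) = ln(166600/18100) = ln(9.204) = 2.2197.
By the Tsiolkovsky rocket equation, v_e = Δv / ln(m₀/m_f) = 4380 / 2.2197 = 1973.3 m/s.
Isp = v_e / g₀ = 1973.3 / 9.80665 = 201.2 s.

Isp ≈ 201 s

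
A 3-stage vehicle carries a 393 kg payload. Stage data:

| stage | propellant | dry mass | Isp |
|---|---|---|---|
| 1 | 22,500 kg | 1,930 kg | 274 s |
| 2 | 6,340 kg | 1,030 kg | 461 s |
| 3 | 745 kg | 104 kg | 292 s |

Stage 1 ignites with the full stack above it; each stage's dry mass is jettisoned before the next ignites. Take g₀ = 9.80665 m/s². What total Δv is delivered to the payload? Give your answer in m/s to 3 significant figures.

Δv ≈ 11700 m/s

Ignition mass of stage 1 = 22,500+1,930 + 6,340+1,030 + 745+104 + 393 = 33,042 kg.
Stage 1: m₀ = 33,042 kg, m_f = 33,042 − 22,500 = 10,542 kg; Δv = 274×9.80665×ln(3.134) = 2687.0×1.1424 ≈ 3070 m/s.
Stage 2: m₀ = 8,612 kg, m_f = 8,612 − 6,340 = 2,272 kg; Δv = 461×9.80665×ln(3.79) = 4520.9×1.3325 ≈ 6024 m/s.
Stage 3: m₀ = 1,242 kg, m_f = 1,242 − 745 = 497 kg; Δv = 292×9.80665×ln(2.499) = 2863.5×0.9159 ≈ 2623 m/s.
Total Δv = 3070 + 6024 + 2623 = 11717 m/s.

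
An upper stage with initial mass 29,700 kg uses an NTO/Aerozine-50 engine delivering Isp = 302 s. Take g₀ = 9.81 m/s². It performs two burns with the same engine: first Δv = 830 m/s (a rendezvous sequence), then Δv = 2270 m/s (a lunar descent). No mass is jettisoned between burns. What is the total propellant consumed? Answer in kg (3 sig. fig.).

total propellant consumed ≈ 19300 kg

v_e = Isp · g₀ = 302 × 9.81 = 2962.6 m/s.
After the first burn: m = 29700 × exp(−830/2962.6) = 29700 × 0.75566 = 22,443.1 kg.
After the second burn: m = 22,443.1 × exp(−2270/2962.6) = 22,443.1 × 0.46477 = 10,430.9 kg.
Total propellant = m₀ − m_final = 29700 − 10,430.9 = 19,269.1 kg.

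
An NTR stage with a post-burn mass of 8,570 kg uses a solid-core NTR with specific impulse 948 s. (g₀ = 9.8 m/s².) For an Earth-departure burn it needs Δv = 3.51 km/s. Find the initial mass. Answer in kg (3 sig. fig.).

initial mass ≈ 12500 kg

v_e = Isp · g₀ = 948 × 9.8 = 9290.4 m/s.
Using Δv = v_e ln(m₀/m_f): m₀/m_f = exp(Δv / v_e) = exp(3510 / 9290.4) = exp(0.3778) = 1.4591.
m₀ = m_f × 1.4591 = 8,570 × 1.4591 = 12,504.5 kg.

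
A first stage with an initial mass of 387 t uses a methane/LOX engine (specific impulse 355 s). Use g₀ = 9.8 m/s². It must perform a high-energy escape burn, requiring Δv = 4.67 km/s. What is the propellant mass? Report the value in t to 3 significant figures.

propellant mass ≈ 286 t

v_e = Isp · g₀ = 355 × 9.8 = 3479.0 m/s.
m₀/m_f = exp(Δv / v_e) = exp(4670 / 3479.0) = exp(1.3423) = 3.8280.
m_f = 387 / 3.8280 = 101.097 t, so propellant = m₀ − m_f = 387 − 101.097 = 285.903 t.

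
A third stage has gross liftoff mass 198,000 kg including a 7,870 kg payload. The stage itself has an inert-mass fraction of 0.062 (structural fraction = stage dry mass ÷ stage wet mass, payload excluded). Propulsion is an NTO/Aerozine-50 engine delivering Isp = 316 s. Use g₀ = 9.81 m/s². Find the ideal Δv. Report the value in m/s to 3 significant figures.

Δv ≈ 7160 m/s

Stage wet mass = m₀ − payload = 198,000 − 7,870 = 190,130 kg.
Stage dry mass = ε × stage wet mass = 0.062 × 190,130 = 11,788.1 kg.
Burnout mass m_f = stage dry + payload = 11,788.1 + 7,870 = 19,658.1 kg.
v_e = Isp · g₀ = 316 × 9.81 = 3100.0 m/s.
Δv = v_e · ln(198,000/19,658.1) = 3100.0 × ln(10.07) = 3100.0 × 2.3098 ≈ 7160 m/s.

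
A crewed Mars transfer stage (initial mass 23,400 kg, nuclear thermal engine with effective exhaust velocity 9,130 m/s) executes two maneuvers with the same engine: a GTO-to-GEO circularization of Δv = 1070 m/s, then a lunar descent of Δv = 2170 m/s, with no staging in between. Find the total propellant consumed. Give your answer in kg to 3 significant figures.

total propellant consumed ≈ 6990 kg

After the first burn: m = 23400 × exp(−1070/9130.0) = 23400 × 0.88941 = 20,812.2 kg.
After the second burn: m = 20,812.2 × exp(−2170/9130.0) = 20,812.2 × 0.78846 = 16,409.6 kg.
Total propellant = m₀ − m_final = 23400 − 16,409.6 = 6,990.4 kg.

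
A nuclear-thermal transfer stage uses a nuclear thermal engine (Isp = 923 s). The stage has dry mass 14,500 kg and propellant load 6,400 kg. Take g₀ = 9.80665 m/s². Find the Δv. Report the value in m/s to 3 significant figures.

Δv ≈ 3310 m/s

v_e = Isp · g₀ = 923 × 9.80665 = 9051.5 m/s.
m₀ = m_dry + m_prop = 14,500 + 6,400 = 20,900 kg.
Using Δv = v_e ln(m₀/m_f): Δv = v_e · ln(m₀/m_f) = 9051.5 × ln(1.441) = 9051.5 × 0.3656 ≈ 3309.2 m/s.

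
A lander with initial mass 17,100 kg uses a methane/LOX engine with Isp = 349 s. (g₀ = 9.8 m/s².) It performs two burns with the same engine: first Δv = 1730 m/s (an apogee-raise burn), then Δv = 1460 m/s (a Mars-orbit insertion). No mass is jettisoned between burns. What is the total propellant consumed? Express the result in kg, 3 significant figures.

total propellant consumed ≈ 10400 kg

v_e = Isp · g₀ = 349 × 9.8 = 3420.2 m/s.
After the first burn: m = 17100 × exp(−1730/3420.2) = 17100 × 0.60301 = 10,311.5 kg.
After the second burn: m = 10,311.5 × exp(−1460/3420.2) = 10,311.5 × 0.65254 = 6,728.67 kg.
Total propellant = m₀ − m_final = 17100 − 6,728.67 = 10,371.33 kg.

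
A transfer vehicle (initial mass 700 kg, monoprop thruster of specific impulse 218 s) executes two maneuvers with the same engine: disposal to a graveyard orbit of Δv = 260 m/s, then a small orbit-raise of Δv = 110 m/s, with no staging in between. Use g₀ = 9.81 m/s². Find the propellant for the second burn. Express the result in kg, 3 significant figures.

v_e = Isp · g₀ = 218 × 9.81 = 2138.6 m/s.
After the first burn: m = 700 × exp(−260/2138.6) = 700 × 0.88552 = 619.864 kg.
After the second burn: m = 619.864 × exp(−110/2138.6) = 619.864 × 0.94986 = 588.784 kg.
Second-burn propellant = 619.864 − 588.784 = 31.08 kg.

propellant for the second burn ≈ 31.1 kg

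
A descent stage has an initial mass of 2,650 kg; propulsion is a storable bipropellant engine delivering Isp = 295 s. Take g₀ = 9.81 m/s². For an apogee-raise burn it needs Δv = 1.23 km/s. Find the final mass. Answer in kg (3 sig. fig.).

v_e = Isp · g₀ = 295 × 9.81 = 2894.0 m/s.
By the Tsiolkovsky rocket equation, m₀/m_f = exp(Δv / v_e) = exp(1230 / 2894.0) = exp(0.4250) = 1.5296.
m_f = m₀ / 1.5296 = 2,650 / 1.5296 = 1,732.48 kg.

final mass ≈ 1730 kg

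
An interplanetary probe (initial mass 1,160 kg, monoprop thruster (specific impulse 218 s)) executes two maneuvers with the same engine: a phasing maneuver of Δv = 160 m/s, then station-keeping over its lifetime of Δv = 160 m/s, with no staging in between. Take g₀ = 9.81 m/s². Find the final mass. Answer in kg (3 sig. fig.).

final mass ≈ 999 kg

v_e = Isp · g₀ = 218 × 9.81 = 2138.6 m/s.
After the first burn: m = 1160 × exp(−160/2138.6) = 1160 × 0.92791 = 1,076.38 kg.
After the second burn: m = 1,076.38 × exp(−160/2138.6) = 1,076.38 × 0.92791 = 998.784 kg.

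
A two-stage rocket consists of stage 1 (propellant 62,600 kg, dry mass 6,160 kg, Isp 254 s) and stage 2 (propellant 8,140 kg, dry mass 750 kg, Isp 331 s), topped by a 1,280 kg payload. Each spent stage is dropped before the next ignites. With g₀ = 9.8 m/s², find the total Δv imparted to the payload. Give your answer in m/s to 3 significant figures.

Δv ≈ 9150 m/s

Ignition mass of stage 1 = 62,600+6,160 + 8,140+750 + 1,280 = 78,930 kg.
Stage 1: m₀ = 78,930 kg, m_f = 78,930 − 62,600 = 16,330 kg; Δv = 254×9.8×ln(4.833) = 2489.2×1.5756 ≈ 3922 m/s.
Stage 2: m₀ = 10,170 kg, m_f = 10,170 − 8,140 = 2,030 kg; Δv = 331×9.8×ln(5.01) = 3243.8×1.6114 ≈ 5227 m/s.
Total Δv = 3922 + 5227 = 9149 m/s.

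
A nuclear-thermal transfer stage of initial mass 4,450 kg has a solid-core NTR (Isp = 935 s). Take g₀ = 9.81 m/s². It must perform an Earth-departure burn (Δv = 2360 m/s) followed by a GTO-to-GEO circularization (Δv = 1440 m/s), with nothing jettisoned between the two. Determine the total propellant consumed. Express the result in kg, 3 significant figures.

total propellant consumed ≈ 1510 kg

v_e = Isp · g₀ = 935 × 9.81 = 9172.4 m/s.
After the first burn: m = 4450 × exp(−2360/9172.4) = 4450 × 0.77314 = 3,440.47 kg.
After the second burn: m = 3,440.47 × exp(−1440/9172.4) = 3,440.47 × 0.85471 = 2,940.6 kg.
Total propellant = m₀ − m_final = 4450 − 2,940.6 = 1,509.4 kg.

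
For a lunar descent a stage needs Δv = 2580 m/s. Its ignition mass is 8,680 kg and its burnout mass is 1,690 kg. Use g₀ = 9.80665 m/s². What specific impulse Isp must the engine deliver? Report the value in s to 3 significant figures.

ln(m₀/m_f) = ln(8680/1690) = ln(5.136) = 1.6363.
v_e = Δv / ln(m₀/m_f) = 2580 / 1.6363 = 1576.7 m/s.
Isp = v_e / g₀ = 1576.7 / 9.80665 = 160.8 s.

Isp ≈ 161 s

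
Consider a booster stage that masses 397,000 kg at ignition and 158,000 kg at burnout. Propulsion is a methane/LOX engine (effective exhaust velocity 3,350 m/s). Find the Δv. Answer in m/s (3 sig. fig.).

Δv ≈ 3090 m/s

Δv = v_e · ln(m₀/m_f) = 3350.0 × ln(2.513) = 3350.0 × 0.9213 ≈ 3086.5 m/s.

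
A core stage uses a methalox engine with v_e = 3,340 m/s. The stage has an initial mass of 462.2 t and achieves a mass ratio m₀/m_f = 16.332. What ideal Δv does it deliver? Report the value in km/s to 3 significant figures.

Using Δv = v_e ln(m₀/m_f): Δv = v_e · ln(16.332) = 3340.0 × 2.7931 ≈ 9329.0 m/s.

Δv ≈ 9.33 km/s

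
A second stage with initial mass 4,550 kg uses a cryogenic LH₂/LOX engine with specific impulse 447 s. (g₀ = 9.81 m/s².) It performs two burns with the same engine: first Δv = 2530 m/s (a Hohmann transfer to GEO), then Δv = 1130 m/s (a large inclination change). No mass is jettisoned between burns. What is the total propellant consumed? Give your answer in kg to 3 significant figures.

v_e = Isp · g₀ = 447 × 9.81 = 4385.1 m/s.
After the first burn: m = 4550 × exp(−2530/4385.1) = 4550 × 0.56160 = 2,555.28 kg.
After the second burn: m = 2,555.28 × exp(−1130/4385.1) = 2,555.28 × 0.77283 = 1,974.8 kg.
Total propellant = m₀ − m_final = 4550 − 1,974.8 = 2,575.2 kg.

total propellant consumed ≈ 2580 kg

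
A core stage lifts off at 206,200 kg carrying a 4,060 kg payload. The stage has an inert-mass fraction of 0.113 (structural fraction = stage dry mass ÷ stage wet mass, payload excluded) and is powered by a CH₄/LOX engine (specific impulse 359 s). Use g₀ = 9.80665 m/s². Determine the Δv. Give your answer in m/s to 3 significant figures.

Δv ≈ 7170 m/s

Stage wet mass = m₀ − payload = 206,200 − 4,060 = 202,140 kg.
Stage dry mass = ε × stage wet mass = 0.113 × 202,140 = 22,841.8 kg.
Burnout mass m_f = stage dry + payload = 22,841.8 + 4,060 = 26,901.8 kg.
v_e = Isp · g₀ = 359 × 9.80665 = 3520.6 m/s.
Δv = v_e · ln(206,200/26,901.8) = 3520.6 × ln(7.665) = 3520.6 × 2.0367 ≈ 7170 m/s.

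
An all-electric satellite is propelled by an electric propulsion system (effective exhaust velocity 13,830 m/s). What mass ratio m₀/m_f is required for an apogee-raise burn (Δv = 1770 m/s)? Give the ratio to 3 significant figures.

mass ratio ≈ 1.14

By the Tsiolkovsky rocket equation, m₀/m_f = exp(Δv / v_e) = exp(1770 / 13830.0) = exp(0.1280) = 1.1365.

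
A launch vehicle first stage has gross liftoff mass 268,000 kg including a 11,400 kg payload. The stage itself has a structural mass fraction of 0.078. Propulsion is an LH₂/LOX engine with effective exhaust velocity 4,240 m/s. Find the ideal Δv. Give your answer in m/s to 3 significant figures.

Δv ≈ 9090 m/s

Stage wet mass = m₀ − payload = 268,000 − 11,400 = 256,600 kg.
Stage dry mass = ε × stage wet mass = 0.078 × 256,600 = 20,014.8 kg.
Burnout mass m_f = stage dry + payload = 20,014.8 + 11,400 = 31,414.8 kg.
Using Δv = v_e ln(m₀/m_f): Δv = v_e · ln(268,000/31,414.8) = 4240.0 × ln(8.531) = 4240.0 × 2.1437 ≈ 9089 m/s.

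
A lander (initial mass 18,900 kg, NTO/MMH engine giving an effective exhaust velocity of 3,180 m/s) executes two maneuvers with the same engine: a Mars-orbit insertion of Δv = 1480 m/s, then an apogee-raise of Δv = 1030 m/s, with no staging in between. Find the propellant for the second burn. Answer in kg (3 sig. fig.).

After the first burn: m = 18900 × exp(−1480/3180.0) = 18900 × 0.62788 = 11,866.9 kg.
After the second burn: m = 11,866.9 × exp(−1030/3180.0) = 11,866.9 × 0.72332 = 8,583.57 kg.
Second-burn propellant = 11,866.9 − 8,583.57 = 3,283.33 kg.

propellant for the second burn ≈ 3280 kg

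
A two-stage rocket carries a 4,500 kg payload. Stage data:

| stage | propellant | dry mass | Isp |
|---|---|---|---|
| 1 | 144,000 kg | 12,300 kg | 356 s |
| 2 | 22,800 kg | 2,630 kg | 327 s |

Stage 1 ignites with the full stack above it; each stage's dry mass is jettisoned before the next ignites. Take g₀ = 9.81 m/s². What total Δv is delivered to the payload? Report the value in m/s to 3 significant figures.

Ignition mass of stage 1 = 144,000+12,300 + 22,800+2,630 + 4,500 = 186,230 kg.
Stage 1: m₀ = 186,230 kg, m_f = 186,230 − 144,000 = 42,230 kg; Δv = 356×9.81×ln(4.41) = 3492.4×1.4839 ≈ 5182 m/s.
Stage 2: m₀ = 29,930 kg, m_f = 29,930 − 22,800 = 7,130 kg; Δv = 327×9.81×ln(4.198) = 3207.9×1.4346 ≈ 4602 m/s.
Total Δv = 5182 + 4602 = 9784 m/s.

Δv ≈ 9780 m/s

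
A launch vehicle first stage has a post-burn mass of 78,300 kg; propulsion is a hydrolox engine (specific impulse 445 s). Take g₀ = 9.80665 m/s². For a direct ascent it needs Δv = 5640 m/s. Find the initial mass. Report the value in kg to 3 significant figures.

initial mass ≈ 285000 kg

v_e = Isp · g₀ = 445 × 9.80665 = 4364.0 m/s.
m₀/m_f = exp(Δv / v_e) = exp(5640 / 4364.0) = exp(1.2924) = 3.6415.
m₀ = m_f × 3.6415 = 78,300 × 3.6415 = 285,129 kg.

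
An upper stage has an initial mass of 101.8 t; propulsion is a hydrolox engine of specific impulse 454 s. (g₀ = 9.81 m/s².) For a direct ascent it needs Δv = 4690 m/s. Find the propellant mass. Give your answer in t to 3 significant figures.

propellant mass ≈ 66.3 t

v_e = Isp · g₀ = 454 × 9.81 = 4453.7 m/s.
Using Δv = v_e ln(m₀/m_f): m₀/m_f = exp(Δv / v_e) = exp(4690 / 4453.7) = exp(1.0530) = 2.8664.
m_f = 101.8 / 2.8664 = 35.5149 t, so propellant = m₀ − m_f = 101.8 − 35.5149 = 66.2851 t.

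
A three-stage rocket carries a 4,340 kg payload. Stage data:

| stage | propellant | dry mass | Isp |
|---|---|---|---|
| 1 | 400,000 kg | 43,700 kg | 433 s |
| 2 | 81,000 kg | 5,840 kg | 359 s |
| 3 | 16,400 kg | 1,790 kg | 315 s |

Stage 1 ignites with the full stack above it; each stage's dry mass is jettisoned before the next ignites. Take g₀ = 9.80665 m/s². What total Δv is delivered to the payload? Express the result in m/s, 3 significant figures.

Ignition mass of stage 1 = 400,000+43,700 + 81,000+5,840 + 16,400+1,790 + 4,340 = 553,070 kg.
Stage 1: m₀ = 553,070 kg, m_f = 553,070 − 400,000 = 153,070 kg; Δv = 433×9.80665×ln(3.613) = 4246.3×1.2846 ≈ 5455 m/s.
Stage 2: m₀ = 109,370 kg, m_f = 109,370 − 81,000 = 28,370 kg; Δv = 359×9.80665×ln(3.855) = 3520.6×1.3494 ≈ 4751 m/s.
Stage 3: m₀ = 22,530 kg, m_f = 22,530 − 16,400 = 6,130 kg; Δv = 315×9.80665×ln(3.675) = 3089.1×1.3017 ≈ 4021 m/s.
Total Δv = 5455 + 4751 + 4021 = 14227 m/s.

Δv ≈ 14200 m/s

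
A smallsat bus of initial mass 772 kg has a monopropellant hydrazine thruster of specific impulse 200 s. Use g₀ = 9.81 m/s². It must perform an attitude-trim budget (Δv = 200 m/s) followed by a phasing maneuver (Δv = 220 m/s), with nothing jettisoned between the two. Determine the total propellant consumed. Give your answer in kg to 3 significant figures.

v_e = Isp · g₀ = 200 × 9.81 = 1962.0 m/s.
After the first burn: m = 772 × exp(−200/1962.0) = 772 × 0.90309 = 697.185 kg.
After the second burn: m = 697.185 × exp(−220/1962.0) = 697.185 × 0.89393 = 623.235 kg.
Total propellant = m₀ − m_final = 772 − 623.235 = 148.765 kg.

total propellant consumed ≈ 149 kg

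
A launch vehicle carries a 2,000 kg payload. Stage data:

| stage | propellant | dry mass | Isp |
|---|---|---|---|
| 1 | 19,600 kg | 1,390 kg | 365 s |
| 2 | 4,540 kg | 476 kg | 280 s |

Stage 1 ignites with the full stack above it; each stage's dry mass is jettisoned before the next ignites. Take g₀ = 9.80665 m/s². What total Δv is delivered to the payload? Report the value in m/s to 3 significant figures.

Ignition mass of stage 1 = 19,600+1,390 + 4,540+476 + 2,000 = 28,006 kg.
Stage 1: m₀ = 28,006 kg, m_f = 28,006 − 19,600 = 8,406 kg; Δv = 365×9.80665×ln(3.332) = 3579.4×1.2035 ≈ 4308 m/s.
Stage 2: m₀ = 7,016 kg, m_f = 7,016 − 4,540 = 2,476 kg; Δv = 280×9.80665×ln(2.834) = 2745.9×1.0415 ≈ 2860 m/s.
Total Δv = 4308 + 2860 = 7168 m/s.

Δv ≈ 7170 m/s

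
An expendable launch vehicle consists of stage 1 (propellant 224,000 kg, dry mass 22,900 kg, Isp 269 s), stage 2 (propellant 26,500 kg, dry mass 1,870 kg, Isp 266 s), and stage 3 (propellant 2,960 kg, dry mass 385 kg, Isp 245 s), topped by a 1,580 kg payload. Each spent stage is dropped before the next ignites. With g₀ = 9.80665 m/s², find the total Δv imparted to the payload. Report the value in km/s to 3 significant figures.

Δv ≈ 10.6 km/s

Ignition mass of stage 1 = 224,000+22,900 + 26,500+1,870 + 2,960+385 + 1,580 = 280,195 kg.
Stage 1: m₀ = 280,195 kg, m_f = 280,195 − 224,000 = 56,195 kg; Δv = 269×9.80665×ln(4.986) = 2638.0×1.6067 ≈ 4238 m/s.
Stage 2: m₀ = 33,295 kg, m_f = 33,295 − 26,500 = 6,795 kg; Δv = 266×9.80665×ln(4.9) = 2608.6×1.5892 ≈ 4146 m/s.
Stage 3: m₀ = 4,925 kg, m_f = 4,925 − 2,960 = 1,965 kg; Δv = 245×9.80665×ln(2.506) = 2402.6×0.9188 ≈ 2208 m/s.
Total Δv = 4238 + 4146 + 2208 = 10592 m/s.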